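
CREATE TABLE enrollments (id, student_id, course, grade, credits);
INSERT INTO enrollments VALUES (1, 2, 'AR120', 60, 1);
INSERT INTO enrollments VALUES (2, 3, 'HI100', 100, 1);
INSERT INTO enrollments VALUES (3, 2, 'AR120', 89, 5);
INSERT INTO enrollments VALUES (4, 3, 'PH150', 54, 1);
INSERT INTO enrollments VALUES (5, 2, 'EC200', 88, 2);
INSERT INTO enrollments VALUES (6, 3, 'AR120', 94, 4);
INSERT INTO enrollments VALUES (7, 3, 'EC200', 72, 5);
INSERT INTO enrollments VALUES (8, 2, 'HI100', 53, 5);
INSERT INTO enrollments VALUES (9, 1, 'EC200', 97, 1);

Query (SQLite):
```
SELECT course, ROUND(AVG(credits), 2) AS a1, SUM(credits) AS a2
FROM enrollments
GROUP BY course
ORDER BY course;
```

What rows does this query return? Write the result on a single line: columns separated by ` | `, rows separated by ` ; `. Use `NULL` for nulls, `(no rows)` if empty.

AR120 | 3.33 | 10 ; EC200 | 2.67 | 8 ; HI100 | 3 | 6 ; PH150 | 1 | 1

Group enrollments by course.
Per group compute: ROUND(AVG(credits), 2), SUM(credits).
  AR120: ids {1, 3, 6} → ROUND(AVG(credits), 2)=3.33, SUM(credits)=10
  EC200: ids {5, 7, 9} → ROUND(AVG(credits), 2)=2.67, SUM(credits)=8
  HI100: ids {2, 8} → ROUND(AVG(credits), 2)=3, SUM(credits)=6
  PH150: ids {4} → ROUND(AVG(credits), 2)=1, SUM(credits)=1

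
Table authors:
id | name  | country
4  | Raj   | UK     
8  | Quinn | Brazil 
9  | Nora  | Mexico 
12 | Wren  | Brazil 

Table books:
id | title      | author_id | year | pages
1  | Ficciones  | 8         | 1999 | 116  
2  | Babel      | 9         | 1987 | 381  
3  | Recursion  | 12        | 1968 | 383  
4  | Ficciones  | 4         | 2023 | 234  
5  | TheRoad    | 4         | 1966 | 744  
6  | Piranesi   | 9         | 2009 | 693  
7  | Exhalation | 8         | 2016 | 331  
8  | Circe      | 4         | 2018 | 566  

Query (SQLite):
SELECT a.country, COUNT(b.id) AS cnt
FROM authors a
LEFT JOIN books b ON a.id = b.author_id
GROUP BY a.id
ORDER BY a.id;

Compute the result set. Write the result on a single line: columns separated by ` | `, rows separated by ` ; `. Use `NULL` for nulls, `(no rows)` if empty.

LEFT JOIN keeps every authors row; unmatched ones get NULL for books columns.
Group by authors.id and compute COUNT(b.id). COUNT(col) of an all-NULL group is 0.
  4: ids {4, 5, 8} → COUNT(b.id)=3
  8: ids {1, 7} → COUNT(b.id)=2
  9: ids {2, 6} → COUNT(b.id)=2
  12: ids {3} → COUNT(b.id)=1

UK | 3 ; Brazil | 2 ; Mexico | 2 ; Brazil | 1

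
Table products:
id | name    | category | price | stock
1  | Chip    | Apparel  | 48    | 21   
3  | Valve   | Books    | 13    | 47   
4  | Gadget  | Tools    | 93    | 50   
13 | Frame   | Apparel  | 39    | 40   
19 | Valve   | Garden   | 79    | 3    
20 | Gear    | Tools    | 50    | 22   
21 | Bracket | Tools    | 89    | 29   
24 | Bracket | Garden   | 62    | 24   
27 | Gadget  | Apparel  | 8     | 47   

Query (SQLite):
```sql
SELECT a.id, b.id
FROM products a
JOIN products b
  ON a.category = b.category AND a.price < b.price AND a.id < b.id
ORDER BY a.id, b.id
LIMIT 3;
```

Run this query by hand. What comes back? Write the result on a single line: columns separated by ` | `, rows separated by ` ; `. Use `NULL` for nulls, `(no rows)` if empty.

20 | 21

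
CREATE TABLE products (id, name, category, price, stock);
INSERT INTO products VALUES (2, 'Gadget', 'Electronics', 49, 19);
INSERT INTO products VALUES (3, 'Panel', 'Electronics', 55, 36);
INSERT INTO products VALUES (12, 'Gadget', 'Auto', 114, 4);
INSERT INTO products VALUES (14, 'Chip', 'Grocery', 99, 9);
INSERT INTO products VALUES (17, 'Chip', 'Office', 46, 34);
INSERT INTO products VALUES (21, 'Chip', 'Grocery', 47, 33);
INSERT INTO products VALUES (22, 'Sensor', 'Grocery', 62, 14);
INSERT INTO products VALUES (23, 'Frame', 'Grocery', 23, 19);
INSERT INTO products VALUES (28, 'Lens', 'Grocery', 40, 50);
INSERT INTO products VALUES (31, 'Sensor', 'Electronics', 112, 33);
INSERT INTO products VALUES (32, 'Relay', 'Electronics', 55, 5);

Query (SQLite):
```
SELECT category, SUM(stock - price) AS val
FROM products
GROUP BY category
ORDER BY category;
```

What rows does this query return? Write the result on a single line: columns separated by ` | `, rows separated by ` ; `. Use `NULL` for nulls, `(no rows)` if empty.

Auto | -110 ; Electronics | -178 ; Grocery | -146 ; Office | -12

For each row compute stock - price.
Group by category; take SUM of the expression per group.
  Auto: ids {12} → SUM(stock - price)=-110
  Electronics: ids {2, 3, 31, 32} → SUM(stock - price)=-178
  Grocery: ids {14, 21, 22, 23, 28} → SUM(stock - price)=-146
  Office: ids {17} → SUM(stock - price)=-12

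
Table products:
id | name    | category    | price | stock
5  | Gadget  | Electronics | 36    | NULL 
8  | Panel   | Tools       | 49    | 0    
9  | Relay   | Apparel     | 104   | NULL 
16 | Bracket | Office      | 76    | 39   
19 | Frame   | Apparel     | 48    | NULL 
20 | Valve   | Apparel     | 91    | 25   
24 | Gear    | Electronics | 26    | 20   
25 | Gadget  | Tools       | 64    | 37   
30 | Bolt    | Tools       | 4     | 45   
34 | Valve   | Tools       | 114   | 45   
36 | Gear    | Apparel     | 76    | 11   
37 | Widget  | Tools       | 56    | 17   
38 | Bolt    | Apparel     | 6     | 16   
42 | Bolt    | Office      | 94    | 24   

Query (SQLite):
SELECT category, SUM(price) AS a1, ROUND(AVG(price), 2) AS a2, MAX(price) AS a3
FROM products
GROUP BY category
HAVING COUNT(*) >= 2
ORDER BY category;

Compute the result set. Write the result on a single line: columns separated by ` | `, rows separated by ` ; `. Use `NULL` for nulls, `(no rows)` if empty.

Apparel | 325 | 65 | 104 ; Electronics | 62 | 31 | 36 ; Office | 170 | 85 | 94 ; Tools | 287 | 57.4 | 114

Group products by category.
Per group compute: SUM(price), ROUND(AVG(price), 2), MAX(price).
HAVING: drop groups with fewer than 2 rows.
  Apparel: ids {9, 19, 20, 36, 38} → SUM(price)=325, ROUND(AVG(price), 2)=65, MAX(price)=104
  Electronics: ids {5, 24} → SUM(price)=62, ROUND(AVG(price), 2)=31, MAX(price)=36
  Office: ids {16, 42} → SUM(price)=170, ROUND(AVG(price), 2)=85, MAX(price)=94
  Tools: ids {8, 25, 30, 34, 37} → SUM(price)=287, ROUND(AVG(price), 2)=57.4, MAX(price)=114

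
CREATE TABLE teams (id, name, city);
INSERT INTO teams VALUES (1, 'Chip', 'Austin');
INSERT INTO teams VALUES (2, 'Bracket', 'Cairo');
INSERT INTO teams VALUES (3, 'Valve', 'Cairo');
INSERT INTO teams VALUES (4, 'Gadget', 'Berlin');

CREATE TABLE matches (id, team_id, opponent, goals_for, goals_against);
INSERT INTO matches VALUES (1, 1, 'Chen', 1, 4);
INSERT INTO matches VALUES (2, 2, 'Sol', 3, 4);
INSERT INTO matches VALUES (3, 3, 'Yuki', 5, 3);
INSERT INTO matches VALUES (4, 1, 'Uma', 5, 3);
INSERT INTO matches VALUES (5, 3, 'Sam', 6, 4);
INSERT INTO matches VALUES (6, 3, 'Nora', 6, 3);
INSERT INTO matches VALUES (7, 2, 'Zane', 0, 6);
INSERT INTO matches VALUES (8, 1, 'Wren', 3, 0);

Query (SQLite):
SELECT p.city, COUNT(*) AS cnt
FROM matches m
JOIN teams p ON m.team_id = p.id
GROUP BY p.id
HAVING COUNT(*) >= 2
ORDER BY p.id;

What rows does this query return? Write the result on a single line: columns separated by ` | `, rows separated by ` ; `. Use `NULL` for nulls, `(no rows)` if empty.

Austin | 3 ; Cairo | 2 ; Cairo | 3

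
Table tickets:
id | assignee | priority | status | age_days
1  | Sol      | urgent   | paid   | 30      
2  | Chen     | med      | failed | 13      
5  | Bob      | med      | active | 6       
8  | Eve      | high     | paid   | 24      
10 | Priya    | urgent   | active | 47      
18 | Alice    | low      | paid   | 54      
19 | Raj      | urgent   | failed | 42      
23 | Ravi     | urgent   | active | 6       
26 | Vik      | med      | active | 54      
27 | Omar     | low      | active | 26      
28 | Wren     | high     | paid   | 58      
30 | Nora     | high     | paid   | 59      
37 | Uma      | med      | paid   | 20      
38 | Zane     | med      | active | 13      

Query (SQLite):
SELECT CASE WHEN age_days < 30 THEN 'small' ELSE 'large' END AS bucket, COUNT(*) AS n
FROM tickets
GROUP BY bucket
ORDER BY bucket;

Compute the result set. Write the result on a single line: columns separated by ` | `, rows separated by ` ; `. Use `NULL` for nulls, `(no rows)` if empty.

Bucket rows by age_days < 30 → 'small' else 'large'; count each bucket.

large | 7 ; small | 7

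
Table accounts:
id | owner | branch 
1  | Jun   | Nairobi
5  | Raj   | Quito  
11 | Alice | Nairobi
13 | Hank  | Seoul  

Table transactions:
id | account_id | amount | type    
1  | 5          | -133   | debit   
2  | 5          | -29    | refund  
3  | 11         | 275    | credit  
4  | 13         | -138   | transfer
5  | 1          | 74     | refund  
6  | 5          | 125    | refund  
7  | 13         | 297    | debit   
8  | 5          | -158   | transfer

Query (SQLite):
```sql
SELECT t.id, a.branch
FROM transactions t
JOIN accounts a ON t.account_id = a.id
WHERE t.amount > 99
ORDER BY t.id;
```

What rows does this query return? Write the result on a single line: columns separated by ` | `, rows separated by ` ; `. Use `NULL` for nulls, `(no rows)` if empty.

Each transactions row matches the accounts row where account_id = accounts.id.
Then keep rows with t.amount > 99.

3 | Nairobi ; 6 | Quito ; 7 | Seoul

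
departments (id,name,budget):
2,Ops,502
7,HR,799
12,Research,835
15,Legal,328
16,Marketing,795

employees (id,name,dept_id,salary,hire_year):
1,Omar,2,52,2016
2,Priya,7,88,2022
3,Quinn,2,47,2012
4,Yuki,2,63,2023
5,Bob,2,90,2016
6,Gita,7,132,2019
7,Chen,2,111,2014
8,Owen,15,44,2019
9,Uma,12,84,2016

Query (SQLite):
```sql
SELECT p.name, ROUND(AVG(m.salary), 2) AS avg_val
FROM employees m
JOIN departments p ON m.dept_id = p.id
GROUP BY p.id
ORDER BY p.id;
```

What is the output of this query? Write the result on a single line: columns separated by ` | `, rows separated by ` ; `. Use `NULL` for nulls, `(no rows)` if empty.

Ops | 72.6 ; HR | 110 ; Research | 84 ; Legal | 44

Join each employees row to its departments via dept_id.
Group joined rows by departments.id; compute ROUND(AVG(m.salary), 2) per group.
  2: ids {1, 3, 4, 5, 7} → ROUND(AVG(m.salary), 2)=72.6
  7: ids {2, 6} → ROUND(AVG(m.salary), 2)=110
  12: ids {9} → ROUND(AVG(m.salary), 2)=84
  15: ids {8} → ROUND(AVG(m.salary), 2)=44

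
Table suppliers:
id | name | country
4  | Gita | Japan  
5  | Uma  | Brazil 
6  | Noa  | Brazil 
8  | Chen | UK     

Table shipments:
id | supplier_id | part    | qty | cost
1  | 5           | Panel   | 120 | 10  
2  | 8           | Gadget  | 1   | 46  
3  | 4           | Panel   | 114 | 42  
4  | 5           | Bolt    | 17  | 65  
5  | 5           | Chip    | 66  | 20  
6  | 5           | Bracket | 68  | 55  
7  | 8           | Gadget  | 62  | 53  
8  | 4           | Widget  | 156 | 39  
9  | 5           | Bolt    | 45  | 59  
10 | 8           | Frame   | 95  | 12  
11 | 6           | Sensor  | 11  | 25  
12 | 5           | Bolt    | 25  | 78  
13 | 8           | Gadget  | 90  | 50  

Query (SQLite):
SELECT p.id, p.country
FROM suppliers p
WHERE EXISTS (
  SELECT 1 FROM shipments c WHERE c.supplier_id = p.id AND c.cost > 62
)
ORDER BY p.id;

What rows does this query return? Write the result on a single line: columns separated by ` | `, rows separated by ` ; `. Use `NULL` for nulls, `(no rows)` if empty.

For each suppliers row, check whether any shipments with matching supplier_id has cost > 62.
Keep rows where that is true.

5 | Brazil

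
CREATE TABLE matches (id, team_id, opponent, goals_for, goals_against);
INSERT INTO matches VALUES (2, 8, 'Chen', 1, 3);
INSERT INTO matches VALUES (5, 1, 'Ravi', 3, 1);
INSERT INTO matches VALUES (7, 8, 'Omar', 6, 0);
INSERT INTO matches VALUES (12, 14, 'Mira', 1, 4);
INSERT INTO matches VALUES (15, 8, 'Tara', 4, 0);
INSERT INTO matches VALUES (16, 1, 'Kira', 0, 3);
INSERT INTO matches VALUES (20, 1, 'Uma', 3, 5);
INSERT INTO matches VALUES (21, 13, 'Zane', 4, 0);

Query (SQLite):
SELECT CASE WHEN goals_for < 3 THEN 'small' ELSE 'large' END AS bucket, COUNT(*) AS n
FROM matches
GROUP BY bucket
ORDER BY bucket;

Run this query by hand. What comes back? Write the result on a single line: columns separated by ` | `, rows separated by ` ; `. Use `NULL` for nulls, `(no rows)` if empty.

large | 5 ; small | 3

Bucket rows by goals_for < 3 → 'small' else 'large'; count each bucket.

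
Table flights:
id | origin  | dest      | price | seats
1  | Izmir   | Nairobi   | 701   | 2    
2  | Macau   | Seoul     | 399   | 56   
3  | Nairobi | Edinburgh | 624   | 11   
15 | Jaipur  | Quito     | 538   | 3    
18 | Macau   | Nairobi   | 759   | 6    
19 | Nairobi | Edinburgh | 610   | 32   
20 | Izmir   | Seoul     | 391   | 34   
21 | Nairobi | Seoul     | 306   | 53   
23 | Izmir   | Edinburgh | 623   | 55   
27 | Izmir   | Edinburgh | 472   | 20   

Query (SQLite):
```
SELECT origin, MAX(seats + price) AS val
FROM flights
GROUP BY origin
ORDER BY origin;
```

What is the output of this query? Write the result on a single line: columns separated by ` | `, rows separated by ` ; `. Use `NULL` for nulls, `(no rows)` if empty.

Izmir | 703 ; Jaipur | 541 ; Macau | 765 ; Nairobi | 642

For each row compute seats + price.
Group by origin; take MAX of the expression per group.
  Izmir: ids {1, 20, 23, 27} → MAX(seats + price)=703
  Jaipur: ids {15} → MAX(seats + price)=541
  Macau: ids {2, 18} → MAX(seats + price)=765
  Nairobi: ids {3, 19, 21} → MAX(seats + price)=642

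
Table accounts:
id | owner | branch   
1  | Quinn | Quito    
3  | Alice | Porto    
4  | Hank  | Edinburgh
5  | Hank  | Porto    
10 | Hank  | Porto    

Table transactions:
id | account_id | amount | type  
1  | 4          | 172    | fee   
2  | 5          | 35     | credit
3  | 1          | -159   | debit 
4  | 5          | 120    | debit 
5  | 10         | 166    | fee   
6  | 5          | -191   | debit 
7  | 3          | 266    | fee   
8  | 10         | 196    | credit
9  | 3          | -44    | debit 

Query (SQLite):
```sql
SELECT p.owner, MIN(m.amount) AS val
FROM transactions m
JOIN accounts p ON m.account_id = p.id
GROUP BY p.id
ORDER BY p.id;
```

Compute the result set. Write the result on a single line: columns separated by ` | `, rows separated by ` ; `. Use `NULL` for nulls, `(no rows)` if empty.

Join each transactions row to its accounts via account_id.
Group joined rows by accounts.id; compute MIN(m.amount) per group.
  1: ids {3} → MIN(m.amount)=-159
  3: ids {7, 9} → MIN(m.amount)=-44
  4: ids {1} → MIN(m.amount)=172
  5: ids {2, 4, 6} → MIN(m.amount)=-191
  10: ids {5, 8} → MIN(m.amount)=166

Quinn | -159 ; Alice | -44 ; Hank | 172 ; Hank | -191 ; Hank | 166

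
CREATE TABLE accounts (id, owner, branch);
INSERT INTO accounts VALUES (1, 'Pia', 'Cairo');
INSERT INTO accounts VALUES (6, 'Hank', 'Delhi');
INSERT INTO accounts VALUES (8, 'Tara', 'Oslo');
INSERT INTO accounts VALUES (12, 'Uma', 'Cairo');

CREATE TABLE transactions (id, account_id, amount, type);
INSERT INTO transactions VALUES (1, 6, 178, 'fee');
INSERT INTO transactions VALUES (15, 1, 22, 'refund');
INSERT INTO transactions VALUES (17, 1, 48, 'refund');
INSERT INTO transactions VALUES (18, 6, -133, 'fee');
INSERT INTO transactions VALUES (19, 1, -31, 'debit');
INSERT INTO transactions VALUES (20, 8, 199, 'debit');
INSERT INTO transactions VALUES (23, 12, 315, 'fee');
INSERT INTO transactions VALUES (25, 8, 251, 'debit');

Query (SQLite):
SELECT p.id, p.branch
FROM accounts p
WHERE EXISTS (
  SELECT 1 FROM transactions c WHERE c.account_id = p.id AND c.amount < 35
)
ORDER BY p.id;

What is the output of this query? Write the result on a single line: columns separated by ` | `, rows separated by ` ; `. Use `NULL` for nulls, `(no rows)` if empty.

1 | Cairo ; 6 | Delhi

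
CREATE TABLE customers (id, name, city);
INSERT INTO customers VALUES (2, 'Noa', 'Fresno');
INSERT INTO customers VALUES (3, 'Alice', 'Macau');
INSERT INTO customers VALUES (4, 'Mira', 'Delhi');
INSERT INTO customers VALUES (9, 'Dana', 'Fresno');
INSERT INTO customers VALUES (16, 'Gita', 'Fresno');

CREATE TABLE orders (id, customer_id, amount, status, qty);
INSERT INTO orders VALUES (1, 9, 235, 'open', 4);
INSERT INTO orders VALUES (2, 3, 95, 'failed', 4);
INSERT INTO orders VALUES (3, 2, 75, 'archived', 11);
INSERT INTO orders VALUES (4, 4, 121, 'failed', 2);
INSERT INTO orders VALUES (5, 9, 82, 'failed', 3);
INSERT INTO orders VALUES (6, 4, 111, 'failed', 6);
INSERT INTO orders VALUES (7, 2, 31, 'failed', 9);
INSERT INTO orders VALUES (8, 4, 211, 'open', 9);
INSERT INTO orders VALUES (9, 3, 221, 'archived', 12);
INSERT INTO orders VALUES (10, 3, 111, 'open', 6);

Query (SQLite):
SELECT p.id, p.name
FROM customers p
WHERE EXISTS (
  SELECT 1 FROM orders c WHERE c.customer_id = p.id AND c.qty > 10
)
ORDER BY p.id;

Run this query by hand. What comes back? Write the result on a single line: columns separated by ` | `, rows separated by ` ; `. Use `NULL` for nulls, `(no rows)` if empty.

2 | Noa ; 3 | Alice

For each customers row, check whether any orders with matching customer_id has qty > 10.
Keep rows where that is true.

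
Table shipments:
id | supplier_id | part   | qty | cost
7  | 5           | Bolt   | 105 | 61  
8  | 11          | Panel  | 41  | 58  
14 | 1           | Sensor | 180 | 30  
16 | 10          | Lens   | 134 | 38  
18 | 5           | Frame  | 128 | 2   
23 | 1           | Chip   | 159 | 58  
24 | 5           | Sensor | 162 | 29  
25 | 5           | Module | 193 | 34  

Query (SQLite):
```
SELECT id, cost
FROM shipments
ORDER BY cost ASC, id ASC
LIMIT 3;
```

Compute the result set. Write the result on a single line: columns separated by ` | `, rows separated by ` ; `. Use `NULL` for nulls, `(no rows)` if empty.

18 | 2 ; 24 | 29 ; 14 | 30

Sort by cost asc, tiebreak id asc: (2, id=18), (29, id=24), (30, id=14), (34, id=25), (38, id=16), (58, id=8) …. Take first 3.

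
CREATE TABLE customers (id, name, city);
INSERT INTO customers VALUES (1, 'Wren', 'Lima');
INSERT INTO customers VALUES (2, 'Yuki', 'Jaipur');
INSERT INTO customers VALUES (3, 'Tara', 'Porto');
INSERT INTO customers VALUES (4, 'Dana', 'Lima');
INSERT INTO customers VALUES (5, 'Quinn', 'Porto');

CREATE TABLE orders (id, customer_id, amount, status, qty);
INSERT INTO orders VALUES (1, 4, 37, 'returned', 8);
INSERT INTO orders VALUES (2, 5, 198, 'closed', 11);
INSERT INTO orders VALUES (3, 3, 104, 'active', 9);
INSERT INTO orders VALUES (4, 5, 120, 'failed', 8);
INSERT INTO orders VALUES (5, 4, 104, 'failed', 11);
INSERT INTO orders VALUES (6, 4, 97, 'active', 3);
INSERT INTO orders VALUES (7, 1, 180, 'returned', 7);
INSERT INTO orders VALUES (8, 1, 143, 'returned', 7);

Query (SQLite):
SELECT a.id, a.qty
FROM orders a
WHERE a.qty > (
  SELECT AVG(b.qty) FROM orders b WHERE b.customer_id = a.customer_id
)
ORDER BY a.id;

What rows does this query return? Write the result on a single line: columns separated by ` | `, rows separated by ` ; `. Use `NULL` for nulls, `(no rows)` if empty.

1 | 8 ; 2 | 11 ; 5 | 11

For each orders row a, compute AVG(qty) over rows sharing a.customer_id.
Keep row a if a.qty > that per-group AVG.
  customer_id=1: AVG(qty) = 7.0
  customer_id=3: AVG(qty) = 9.0
  customer_id=4: AVG(qty) = 7.333333
  customer_id=5: AVG(qty) = 9.5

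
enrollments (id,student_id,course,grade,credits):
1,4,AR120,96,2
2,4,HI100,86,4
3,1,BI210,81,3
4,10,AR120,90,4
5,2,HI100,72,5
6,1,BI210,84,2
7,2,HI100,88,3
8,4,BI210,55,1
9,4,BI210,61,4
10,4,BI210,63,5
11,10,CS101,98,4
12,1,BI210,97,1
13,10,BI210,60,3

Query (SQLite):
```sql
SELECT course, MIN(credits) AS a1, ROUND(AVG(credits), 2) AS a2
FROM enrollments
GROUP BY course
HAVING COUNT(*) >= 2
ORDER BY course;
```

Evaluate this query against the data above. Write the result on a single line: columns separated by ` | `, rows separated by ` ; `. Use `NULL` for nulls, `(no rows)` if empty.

Group enrollments by course.
Per group compute: MIN(credits), ROUND(AVG(credits), 2).
HAVING: drop groups with fewer than 2 rows.
  AR120: ids {1, 4} → MIN(credits)=2, ROUND(AVG(credits), 2)=3
  BI210: ids {3, 6, 8, 9, 10, 12, 13} → MIN(credits)=1, ROUND(AVG(credits), 2)=2.71
  CS101: ids {11} → MIN(credits)=4, ROUND(AVG(credits), 2)=4
  HI100: ids {2, 5, 7} → MIN(credits)=3, ROUND(AVG(credits), 2)=4

AR120 | 2 | 3 ; BI210 | 1 | 2.71 ; HI100 | 3 | 4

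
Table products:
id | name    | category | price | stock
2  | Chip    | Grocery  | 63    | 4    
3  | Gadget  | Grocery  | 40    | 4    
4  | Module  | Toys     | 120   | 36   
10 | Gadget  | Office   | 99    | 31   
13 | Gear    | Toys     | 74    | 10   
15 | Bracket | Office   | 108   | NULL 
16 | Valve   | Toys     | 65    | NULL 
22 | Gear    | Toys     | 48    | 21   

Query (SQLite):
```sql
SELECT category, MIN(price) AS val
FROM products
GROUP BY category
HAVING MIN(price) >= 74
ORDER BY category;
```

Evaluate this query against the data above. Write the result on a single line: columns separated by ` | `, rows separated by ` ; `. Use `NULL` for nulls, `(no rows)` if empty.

Office | 99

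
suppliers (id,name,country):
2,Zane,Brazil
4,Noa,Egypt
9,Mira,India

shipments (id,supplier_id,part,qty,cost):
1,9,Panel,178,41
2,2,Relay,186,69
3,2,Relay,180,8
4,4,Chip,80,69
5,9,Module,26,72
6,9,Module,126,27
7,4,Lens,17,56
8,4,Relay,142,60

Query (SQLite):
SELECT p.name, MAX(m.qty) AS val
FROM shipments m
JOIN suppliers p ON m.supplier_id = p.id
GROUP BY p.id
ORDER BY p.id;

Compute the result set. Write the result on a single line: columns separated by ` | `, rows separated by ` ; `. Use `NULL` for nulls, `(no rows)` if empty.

Zane | 186 ; Noa | 142 ; Mira | 178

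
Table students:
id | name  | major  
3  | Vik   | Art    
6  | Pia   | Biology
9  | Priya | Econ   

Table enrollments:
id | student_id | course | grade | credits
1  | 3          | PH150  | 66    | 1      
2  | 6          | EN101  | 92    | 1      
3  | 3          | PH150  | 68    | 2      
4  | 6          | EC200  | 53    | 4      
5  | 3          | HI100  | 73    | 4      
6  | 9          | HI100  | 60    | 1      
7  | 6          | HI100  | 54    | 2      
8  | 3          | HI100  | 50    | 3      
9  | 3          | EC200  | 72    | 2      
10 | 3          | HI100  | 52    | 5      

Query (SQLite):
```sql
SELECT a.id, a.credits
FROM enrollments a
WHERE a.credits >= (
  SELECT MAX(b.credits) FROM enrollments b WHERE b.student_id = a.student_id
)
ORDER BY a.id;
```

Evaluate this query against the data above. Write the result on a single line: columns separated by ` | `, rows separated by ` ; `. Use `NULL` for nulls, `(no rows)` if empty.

4 | 4 ; 6 | 1 ; 10 | 5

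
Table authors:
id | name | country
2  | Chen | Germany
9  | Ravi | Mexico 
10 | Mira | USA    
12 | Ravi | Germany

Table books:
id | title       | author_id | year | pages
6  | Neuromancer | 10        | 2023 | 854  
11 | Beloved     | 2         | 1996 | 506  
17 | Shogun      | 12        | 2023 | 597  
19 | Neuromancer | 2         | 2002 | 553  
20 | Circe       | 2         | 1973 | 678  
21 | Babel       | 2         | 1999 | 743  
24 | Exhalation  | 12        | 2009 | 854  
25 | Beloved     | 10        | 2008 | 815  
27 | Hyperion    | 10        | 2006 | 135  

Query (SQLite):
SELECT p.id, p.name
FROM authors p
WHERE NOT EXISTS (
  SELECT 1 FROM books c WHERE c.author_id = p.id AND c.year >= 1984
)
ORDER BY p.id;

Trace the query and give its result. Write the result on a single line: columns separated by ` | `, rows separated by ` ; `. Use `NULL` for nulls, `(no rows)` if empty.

9 | Ravi

For each authors row, check whether any books with matching author_id has year >= 1984.
Keep rows where that is false.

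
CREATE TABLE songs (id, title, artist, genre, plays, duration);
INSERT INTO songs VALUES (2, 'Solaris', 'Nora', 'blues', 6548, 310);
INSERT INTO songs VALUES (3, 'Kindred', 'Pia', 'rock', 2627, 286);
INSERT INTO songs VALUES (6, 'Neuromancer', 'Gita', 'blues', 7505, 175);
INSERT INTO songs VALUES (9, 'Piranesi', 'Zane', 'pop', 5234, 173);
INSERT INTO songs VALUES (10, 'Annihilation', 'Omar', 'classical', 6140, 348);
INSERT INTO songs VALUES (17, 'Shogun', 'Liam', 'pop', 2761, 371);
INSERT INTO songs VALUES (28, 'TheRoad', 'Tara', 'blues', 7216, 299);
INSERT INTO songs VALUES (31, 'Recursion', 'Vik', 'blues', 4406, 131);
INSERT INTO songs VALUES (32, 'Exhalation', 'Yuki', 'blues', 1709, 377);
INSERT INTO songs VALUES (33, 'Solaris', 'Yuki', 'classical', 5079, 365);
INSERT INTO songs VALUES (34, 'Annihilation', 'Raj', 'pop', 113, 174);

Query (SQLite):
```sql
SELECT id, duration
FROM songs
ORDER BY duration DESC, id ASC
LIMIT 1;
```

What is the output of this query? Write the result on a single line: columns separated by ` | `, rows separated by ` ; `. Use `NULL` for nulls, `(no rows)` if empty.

32 | 377

Sort by duration desc, tiebreak id asc: (377, id=32), (371, id=17), (365, id=33), (348, id=10) …. Take first 1.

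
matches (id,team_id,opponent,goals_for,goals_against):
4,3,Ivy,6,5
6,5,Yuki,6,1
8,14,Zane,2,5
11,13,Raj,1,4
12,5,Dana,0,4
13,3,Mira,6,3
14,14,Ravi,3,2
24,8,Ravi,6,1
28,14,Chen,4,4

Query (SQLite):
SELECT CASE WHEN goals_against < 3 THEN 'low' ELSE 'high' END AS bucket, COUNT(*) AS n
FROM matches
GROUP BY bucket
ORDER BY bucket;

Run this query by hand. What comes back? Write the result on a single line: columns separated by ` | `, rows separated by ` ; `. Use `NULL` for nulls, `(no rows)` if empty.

Bucket rows by goals_against < 3 → 'low' else 'high'; count each bucket.

high | 6 ; low | 3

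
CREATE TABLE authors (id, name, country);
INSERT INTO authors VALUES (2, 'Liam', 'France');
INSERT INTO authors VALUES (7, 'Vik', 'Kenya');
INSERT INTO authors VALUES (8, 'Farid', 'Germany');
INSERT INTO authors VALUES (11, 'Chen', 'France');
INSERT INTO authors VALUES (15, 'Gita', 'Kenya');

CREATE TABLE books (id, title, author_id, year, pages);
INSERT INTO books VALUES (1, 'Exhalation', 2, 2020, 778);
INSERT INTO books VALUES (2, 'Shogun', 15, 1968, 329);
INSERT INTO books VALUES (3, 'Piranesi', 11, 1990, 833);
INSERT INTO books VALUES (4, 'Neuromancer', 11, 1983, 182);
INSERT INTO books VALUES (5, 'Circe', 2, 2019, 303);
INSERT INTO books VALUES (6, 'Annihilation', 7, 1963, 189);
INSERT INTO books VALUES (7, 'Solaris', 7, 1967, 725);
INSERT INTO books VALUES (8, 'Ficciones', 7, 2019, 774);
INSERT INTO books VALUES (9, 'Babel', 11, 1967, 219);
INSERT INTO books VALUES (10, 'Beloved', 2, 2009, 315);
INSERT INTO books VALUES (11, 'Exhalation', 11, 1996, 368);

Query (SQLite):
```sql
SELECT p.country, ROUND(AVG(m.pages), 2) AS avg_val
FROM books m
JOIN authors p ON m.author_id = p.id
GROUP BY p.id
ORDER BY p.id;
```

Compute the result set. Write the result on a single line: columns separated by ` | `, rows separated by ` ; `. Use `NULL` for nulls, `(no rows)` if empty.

Join each books row to its authors via author_id.
Group joined rows by authors.id; compute ROUND(AVG(m.pages), 2) per group.
  2: ids {1, 5, 10} → ROUND(AVG(m.pages), 2)=465.33
  7: ids {6, 7, 8} → ROUND(AVG(m.pages), 2)=562.67
  11: ids {3, 4, 9, 11} → ROUND(AVG(m.pages), 2)=400.5
  15: ids {2} → ROUND(AVG(m.pages), 2)=329

France | 465.33 ; Kenya | 562.67 ; France | 400.5 ; Kenya | 329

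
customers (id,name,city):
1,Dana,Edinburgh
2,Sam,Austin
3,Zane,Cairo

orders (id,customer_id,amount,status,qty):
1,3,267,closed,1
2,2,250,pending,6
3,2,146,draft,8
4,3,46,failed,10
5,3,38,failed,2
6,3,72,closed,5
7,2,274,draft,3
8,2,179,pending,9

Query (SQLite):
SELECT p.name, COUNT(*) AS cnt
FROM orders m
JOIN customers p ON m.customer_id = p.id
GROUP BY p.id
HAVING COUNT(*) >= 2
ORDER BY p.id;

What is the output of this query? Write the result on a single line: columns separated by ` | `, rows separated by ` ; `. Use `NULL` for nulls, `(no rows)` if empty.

Join each orders row to its customers via customer_id.
Group joined rows by customers.id; compute COUNT(*) per group.
HAVING: keep groups with count ≥ 2.
  2: ids {2, 3, 7, 8} → COUNT(*)=4
  3: ids {1, 4, 5, 6} → COUNT(*)=4

Sam | 4 ; Zane | 4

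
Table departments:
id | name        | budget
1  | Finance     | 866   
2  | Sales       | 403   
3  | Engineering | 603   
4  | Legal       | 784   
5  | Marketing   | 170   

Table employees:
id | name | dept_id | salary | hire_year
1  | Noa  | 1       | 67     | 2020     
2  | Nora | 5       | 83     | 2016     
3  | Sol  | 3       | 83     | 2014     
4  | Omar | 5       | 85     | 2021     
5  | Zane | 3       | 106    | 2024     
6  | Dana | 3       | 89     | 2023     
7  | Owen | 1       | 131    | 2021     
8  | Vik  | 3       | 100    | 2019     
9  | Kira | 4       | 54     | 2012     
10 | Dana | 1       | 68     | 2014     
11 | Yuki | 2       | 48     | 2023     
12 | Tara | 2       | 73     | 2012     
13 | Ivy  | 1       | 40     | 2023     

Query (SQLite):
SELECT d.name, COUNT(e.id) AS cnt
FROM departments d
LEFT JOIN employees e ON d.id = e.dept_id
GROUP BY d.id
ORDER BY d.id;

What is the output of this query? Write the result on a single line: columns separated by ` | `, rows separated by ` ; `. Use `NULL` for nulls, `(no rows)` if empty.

LEFT JOIN keeps every departments row; unmatched ones get NULL for employees columns.
Group by departments.id and compute COUNT(e.id). COUNT(col) of an all-NULL group is 0.
  1: ids {1, 7, 10, 13} → COUNT(e.id)=4
  2: ids {11, 12} → COUNT(e.id)=2
  3: ids {3, 5, 6, 8} → COUNT(e.id)=4
  4: ids {9} → COUNT(e.id)=1
  5: ids {2, 4} → COUNT(e.id)=2

Finance | 4 ; Sales | 2 ; Engineering | 4 ; Legal | 1 ; Marketing | 2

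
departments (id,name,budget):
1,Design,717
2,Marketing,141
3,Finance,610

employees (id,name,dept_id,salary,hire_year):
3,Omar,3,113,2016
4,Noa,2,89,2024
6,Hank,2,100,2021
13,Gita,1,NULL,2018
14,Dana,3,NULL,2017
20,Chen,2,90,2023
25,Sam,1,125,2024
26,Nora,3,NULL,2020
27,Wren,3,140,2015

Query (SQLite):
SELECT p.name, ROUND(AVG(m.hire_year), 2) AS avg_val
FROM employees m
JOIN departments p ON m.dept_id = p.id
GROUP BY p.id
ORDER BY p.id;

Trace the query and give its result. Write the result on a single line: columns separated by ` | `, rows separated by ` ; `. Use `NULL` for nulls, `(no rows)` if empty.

Design | 2021 ; Marketing | 2022.67 ; Finance | 2017

Join each employees row to its departments via dept_id.
Group joined rows by departments.id; compute ROUND(AVG(m.hire_year), 2) per group.
  1: ids {13, 25} → ROUND(AVG(m.hire_year), 2)=2021
  2: ids {4, 6, 20} → ROUND(AVG(m.hire_year), 2)=2022.67
  3: ids {3, 14, 26, 27} → ROUND(AVG(m.hire_year), 2)=2017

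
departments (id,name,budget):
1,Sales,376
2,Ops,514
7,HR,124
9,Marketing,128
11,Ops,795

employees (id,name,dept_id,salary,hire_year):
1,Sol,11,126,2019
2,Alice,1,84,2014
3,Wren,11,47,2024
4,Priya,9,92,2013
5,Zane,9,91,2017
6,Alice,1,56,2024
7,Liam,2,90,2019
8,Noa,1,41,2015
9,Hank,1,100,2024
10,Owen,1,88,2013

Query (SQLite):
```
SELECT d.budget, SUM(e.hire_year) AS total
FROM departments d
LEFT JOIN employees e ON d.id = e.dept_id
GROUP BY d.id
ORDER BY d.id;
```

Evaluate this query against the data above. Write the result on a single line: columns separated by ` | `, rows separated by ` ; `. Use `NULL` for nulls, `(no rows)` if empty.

376 | 10090 ; 514 | 2019 ; 124 | NULL ; 128 | 4030 ; 795 | 4043

LEFT JOIN keeps every departments row; unmatched ones get NULL for employees columns.
Group by departments.id and compute SUM(e.hire_year). SUM over an all-NULL group is NULL.
  1: ids {2, 6, 8, 9, 10} → SUM(e.hire_year)=10090
  2: ids {7} → SUM(e.hire_year)=2019
  7: ids {—} → SUM(e.hire_year)=NULL
  9: ids {4, 5} → SUM(e.hire_year)=4030
  11: ids {1, 3} → SUM(e.hire_year)=4043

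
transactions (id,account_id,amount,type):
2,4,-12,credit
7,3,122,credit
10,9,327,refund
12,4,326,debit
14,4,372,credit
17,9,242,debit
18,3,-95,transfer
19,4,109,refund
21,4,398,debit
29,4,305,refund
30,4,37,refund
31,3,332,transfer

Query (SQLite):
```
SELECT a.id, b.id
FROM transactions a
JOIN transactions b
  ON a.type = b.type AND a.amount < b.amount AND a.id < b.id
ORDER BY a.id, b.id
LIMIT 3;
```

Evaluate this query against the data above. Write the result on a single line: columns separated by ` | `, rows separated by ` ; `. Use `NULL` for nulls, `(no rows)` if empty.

2 | 7 ; 2 | 14 ; 7 | 14

Pairs (a,b) with same type, a.amount < b.amount, a.id < b.id.
type groups: credit:{2,7,14} debit:{12,17,21} refund:{10,19,29,30} transfer:{18,31}
Ordered by (a.id, b.id); first 3.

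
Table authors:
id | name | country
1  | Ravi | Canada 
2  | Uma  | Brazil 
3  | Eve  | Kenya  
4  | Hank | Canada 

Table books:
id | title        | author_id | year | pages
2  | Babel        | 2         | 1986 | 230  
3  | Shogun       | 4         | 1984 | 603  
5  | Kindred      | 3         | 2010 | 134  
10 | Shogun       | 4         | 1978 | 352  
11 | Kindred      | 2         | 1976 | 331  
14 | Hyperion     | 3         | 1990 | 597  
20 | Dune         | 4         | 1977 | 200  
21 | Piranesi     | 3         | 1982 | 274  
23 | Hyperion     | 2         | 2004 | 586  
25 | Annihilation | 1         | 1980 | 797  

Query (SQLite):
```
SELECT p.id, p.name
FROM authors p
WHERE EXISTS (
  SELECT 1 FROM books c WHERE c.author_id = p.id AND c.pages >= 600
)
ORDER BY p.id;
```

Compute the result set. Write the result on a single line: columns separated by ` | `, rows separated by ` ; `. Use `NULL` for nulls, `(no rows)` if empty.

1 | Ravi ; 4 | Hank

For each authors row, check whether any books with matching author_id has pages >= 600.
Keep rows where that is true.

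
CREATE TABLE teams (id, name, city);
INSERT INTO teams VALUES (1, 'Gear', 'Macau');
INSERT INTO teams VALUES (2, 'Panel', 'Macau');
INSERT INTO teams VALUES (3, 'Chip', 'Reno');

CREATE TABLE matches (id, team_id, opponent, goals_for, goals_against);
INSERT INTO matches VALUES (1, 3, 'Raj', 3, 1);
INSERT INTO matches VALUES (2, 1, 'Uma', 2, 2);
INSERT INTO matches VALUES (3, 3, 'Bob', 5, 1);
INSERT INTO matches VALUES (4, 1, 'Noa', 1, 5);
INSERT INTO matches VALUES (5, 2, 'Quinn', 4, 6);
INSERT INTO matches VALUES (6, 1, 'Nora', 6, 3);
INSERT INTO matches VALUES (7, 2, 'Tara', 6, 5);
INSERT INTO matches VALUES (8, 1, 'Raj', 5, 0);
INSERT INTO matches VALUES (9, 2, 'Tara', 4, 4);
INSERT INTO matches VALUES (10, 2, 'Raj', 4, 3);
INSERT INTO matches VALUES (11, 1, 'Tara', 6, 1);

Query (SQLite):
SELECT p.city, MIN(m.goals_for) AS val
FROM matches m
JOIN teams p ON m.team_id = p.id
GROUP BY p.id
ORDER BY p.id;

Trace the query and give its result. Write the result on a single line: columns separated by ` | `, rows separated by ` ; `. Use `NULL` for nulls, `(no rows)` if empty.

Join each matches row to its teams via team_id.
Group joined rows by teams.id; compute MIN(m.goals_for) per group.
  1: ids {2, 4, 6, 8, 11} → MIN(m.goals_for)=1
  2: ids {5, 7, 9, 10} → MIN(m.goals_for)=4
  3: ids {1, 3} → MIN(m.goals_for)=3

Macau | 1 ; Macau | 4 ; Reno | 3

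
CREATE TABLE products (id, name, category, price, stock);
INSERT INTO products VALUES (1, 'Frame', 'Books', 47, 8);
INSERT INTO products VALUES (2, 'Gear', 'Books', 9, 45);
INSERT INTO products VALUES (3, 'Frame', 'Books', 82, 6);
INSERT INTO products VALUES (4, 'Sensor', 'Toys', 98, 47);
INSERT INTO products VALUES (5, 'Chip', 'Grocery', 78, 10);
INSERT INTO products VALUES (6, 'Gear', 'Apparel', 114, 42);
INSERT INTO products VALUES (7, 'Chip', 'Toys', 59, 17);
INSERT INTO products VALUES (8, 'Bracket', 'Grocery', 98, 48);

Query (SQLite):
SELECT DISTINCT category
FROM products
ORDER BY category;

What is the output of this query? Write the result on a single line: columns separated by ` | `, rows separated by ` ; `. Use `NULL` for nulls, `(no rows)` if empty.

Collect distinct category values from products.

Apparel ; Books ; Grocery ; Toys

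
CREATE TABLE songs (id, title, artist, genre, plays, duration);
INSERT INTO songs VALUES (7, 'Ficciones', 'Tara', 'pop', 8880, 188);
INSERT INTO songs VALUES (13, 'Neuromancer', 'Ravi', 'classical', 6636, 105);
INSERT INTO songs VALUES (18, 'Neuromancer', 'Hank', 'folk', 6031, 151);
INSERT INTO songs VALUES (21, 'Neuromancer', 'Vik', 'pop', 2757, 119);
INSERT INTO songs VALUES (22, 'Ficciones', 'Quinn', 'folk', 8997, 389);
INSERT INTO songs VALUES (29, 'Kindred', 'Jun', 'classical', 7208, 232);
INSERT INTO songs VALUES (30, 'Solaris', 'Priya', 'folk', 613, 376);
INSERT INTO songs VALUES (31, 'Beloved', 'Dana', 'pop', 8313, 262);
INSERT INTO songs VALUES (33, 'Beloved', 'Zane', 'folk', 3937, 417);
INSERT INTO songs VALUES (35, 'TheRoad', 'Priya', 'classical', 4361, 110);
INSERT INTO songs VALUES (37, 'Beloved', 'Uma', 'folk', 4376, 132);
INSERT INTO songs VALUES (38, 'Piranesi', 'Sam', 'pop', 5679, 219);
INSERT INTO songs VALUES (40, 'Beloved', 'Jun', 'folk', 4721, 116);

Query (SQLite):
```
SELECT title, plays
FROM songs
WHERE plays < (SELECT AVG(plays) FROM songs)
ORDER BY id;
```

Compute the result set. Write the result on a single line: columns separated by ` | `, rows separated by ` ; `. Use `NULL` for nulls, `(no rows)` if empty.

Scalar subquery: AVG(plays) over all songs rows = 5577.615385 (≈; comparison uses full precision).
Keep rows where plays < that value.

Neuromancer | 2757 ; Solaris | 613 ; Beloved | 3937 ; TheRoad | 4361 ; Beloved | 4376 ; Beloved | 4721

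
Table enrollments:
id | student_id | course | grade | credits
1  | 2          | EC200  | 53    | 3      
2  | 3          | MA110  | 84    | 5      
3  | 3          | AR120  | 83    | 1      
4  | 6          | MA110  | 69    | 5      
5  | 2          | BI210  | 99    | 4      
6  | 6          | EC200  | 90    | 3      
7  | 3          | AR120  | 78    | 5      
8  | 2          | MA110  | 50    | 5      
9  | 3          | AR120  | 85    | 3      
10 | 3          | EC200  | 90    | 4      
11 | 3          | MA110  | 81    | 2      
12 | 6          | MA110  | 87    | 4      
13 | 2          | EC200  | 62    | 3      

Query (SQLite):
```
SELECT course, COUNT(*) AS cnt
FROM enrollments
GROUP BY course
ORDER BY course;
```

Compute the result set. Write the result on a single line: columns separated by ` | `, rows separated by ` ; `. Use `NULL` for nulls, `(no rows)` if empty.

Partition enrollments by course; compute COUNT(*) within each group.
  AR120: ids {3, 7, 9} → COUNT(*)=3
  BI210: ids {5} → COUNT(*)=1
  EC200: ids {1, 6, 10, 13} → COUNT(*)=4
  MA110: ids {2, 4, 8, 11, 12} → COUNT(*)=5

AR120 | 3 ; BI210 | 1 ; EC200 | 4 ; MA110 | 5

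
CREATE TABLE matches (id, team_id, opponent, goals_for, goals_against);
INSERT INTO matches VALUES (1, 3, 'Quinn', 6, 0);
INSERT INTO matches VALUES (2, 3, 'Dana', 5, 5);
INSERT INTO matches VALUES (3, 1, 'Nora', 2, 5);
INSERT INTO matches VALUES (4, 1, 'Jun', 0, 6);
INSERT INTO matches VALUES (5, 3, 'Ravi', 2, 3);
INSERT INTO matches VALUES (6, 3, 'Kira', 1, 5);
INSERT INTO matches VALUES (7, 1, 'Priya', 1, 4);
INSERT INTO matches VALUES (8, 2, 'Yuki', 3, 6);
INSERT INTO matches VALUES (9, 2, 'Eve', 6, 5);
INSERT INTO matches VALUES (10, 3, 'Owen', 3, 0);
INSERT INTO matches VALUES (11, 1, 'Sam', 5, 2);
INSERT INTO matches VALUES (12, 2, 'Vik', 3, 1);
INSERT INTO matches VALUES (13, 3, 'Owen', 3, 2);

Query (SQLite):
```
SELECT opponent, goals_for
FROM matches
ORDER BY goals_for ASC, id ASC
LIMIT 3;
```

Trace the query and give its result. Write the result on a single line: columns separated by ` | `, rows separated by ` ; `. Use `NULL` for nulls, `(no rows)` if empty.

Sort by goals_for asc, tiebreak id asc: (0, id=4), (1, id=6), (1, id=7), (2, id=3), (2, id=5), (3, id=8) …. Take first 3.

Jun | 0 ; Kira | 1 ; Priya | 1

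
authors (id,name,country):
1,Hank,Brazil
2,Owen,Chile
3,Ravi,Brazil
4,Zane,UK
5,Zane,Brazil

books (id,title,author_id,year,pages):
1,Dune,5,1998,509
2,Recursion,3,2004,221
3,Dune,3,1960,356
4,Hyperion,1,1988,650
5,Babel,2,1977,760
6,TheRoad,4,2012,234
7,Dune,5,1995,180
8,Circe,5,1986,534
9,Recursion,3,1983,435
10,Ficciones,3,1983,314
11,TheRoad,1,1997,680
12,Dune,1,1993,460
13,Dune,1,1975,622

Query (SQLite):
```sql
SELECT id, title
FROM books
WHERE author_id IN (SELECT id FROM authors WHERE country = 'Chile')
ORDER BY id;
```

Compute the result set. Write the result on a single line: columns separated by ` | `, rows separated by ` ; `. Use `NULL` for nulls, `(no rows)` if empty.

5 | Babel

Inner query: authors.id where country = 'Chile'.
Outer: keep books rows whose author_id is in that set.
Inner query → {2}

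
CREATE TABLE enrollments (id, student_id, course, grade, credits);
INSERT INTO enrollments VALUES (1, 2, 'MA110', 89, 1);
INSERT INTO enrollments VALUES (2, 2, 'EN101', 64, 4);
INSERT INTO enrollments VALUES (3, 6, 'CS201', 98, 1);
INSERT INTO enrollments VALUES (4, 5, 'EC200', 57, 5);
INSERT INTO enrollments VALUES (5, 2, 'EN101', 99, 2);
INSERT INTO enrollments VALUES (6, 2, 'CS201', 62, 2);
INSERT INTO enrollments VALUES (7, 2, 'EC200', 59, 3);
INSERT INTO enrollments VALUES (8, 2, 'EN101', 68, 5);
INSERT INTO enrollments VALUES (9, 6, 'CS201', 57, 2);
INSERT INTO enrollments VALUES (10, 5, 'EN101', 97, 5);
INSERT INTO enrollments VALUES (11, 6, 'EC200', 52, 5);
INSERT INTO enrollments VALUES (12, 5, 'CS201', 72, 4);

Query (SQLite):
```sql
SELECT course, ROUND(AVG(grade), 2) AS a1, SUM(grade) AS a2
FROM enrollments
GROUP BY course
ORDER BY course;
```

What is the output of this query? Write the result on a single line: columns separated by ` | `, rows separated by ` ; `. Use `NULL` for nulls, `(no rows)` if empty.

CS201 | 72.25 | 289 ; EC200 | 56 | 168 ; EN101 | 82 | 328 ; MA110 | 89 | 89

Group enrollments by course.
Per group compute: ROUND(AVG(grade), 2), SUM(grade).
  CS201: ids {3, 6, 9, 12} → ROUND(AVG(grade), 2)=72.25, SUM(grade)=289
  EC200: ids {4, 7, 11} → ROUND(AVG(grade), 2)=56, SUM(grade)=168
  EN101: ids {2, 5, 8, 10} → ROUND(AVG(grade), 2)=82, SUM(grade)=328
  MA110: ids {1} → ROUND(AVG(grade), 2)=89, SUM(grade)=89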